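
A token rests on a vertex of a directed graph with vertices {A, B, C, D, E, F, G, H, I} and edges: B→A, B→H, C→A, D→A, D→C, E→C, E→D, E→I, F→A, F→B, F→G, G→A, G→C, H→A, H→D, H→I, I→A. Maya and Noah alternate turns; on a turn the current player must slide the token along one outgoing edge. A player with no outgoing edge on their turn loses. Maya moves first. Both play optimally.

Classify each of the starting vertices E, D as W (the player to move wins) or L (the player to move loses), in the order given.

E: L, D: W

Positions with no move are L. A position that does have a move is losing for the player to move precisely when every available move leads to a winning position for the opponent. Fill in the labels:
Every edge goes from a vertex to one that appears earlier in the order A, C, D, I, G, H, B, F, E, so processing vertices in that order labels each vertex after all of its successors.
A: no outgoing edge → L
C: →A(L), so W
D: →A(L), so W
I: →A(L), so W
G: →A(L), so W
H: →A(L), so W
B: →A(L), so W
F: →A(L), so W
E: →I(W), D(W), C(W) — all W, so L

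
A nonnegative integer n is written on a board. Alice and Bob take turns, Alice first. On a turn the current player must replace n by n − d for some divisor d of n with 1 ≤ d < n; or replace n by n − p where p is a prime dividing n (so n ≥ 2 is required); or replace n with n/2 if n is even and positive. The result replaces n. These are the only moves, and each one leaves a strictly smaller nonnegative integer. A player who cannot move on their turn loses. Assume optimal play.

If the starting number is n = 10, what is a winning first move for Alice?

Build the W/L table. Terminal = L. A non-terminal position is W if it has a move to some L; otherwise it is L.
n=0: no move → L
n=1: no move → L
n=2: →0(L), so W
n=3: →0(L), so W
n=4: →2(W), 3(W) — all W, so L
n=5: →0(L), so W
n=6: →4(L), so W
n=7: →0(L), so W
n=8: →4(L), so W
n=9: →6(W), 8(W) — all W, so L
n=10: →9(L), so W
From 10, the L positions reachable in one move are: 9.

Move to 9.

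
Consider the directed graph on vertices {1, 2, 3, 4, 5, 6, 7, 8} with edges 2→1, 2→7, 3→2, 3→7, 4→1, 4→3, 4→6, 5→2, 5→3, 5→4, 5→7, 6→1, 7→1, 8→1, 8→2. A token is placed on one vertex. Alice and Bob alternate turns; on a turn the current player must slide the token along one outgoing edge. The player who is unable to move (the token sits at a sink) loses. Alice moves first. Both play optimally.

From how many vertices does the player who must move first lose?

Use the standard recursion: the mover loses at a terminal position; elsewhere, the mover wins exactly when some move hands the opponent an L position.
Every edge goes from a vertex to one that appears earlier in the order 1, 7, 2, 3, 6, 4, 8, 5, so processing vertices in that order labels each vertex after all of its successors.
1: no outgoing edge → L
7: W (go to 1, an L position)
2: W (go to 1, an L position)
3: L (options 2(W), 7(W) are all W)
6: W (go to 1, an L position)
4: W (go to 3, an L position)
8: W (go to 1, an L position)
5: W (go to 3, an L position)
The L vertices are 1, 3; that is 2 in all.

2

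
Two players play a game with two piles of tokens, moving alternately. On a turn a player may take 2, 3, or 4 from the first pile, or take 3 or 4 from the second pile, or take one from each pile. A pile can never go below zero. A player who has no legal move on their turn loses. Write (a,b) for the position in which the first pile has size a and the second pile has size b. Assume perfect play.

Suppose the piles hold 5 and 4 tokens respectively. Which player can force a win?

The first player wins.

Label each position W (a win for the player to move) or L (a loss). A position with no legal move is L; any other position is W exactly when some move reaches an L, and L when every move reaches a W.
No move ever increases a pile, so every position that can arise here has a ≤ 5 and b ≤ 4; it is enough to label the cells with 0 ≤ a ≤ 5 and 0 ≤ b ≤ 4.
Every move lowers a or b (never raises either), so fill the grid row by row in increasing a, and left to right within a row: each cell's successors are then already labelled.
      b=0  b=1  b=2  b=3  b=4
a=0:    L    L    L    W    W
a=1:    L    W    W    W    W
a=2:    W    W    W    L    L
a=3:    W    W    W    L    W
a=4:    W    W    W    W    W
a=5:    W    L    L    W    W
Cells with no legal move (terminal, hence L): (0,0), (0,1), (0,2), (1,0).
The remaining L cells, each justified by listing all of its moves:
(2,3): only reaches (0,3)(W), (2,0)(W), (1,2)(W), all W → L
(2,4): only reaches (0,4)(W), (2,1)(W), (2,0)(W), (1,3)(W), all W → L
(3,3): only reaches (1,3)(W), (0,3)(W), (3,0)(W), (2,2)(W), all W → L
(5,1): only reaches (3,1)(W), (2,1)(W), (1,1)(W), (4,0)(W), all W → L
(5,2): only reaches (3,2)(W), (2,2)(W), (1,2)(W), (4,1)(W), all W → L
Every other cell has at least one move into one of the L cells above, so it is W.
The starting position (5,4) is W: the player to move should move to (2,4), handing over an L position.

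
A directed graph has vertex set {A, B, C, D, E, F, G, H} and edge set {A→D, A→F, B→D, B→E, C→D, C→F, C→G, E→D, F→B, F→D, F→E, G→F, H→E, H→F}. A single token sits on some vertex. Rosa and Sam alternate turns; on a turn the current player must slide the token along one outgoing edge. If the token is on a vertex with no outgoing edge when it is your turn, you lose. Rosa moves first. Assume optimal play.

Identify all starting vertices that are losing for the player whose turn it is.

D, G, H

Compute win/loss labels from the base case upward. A position with no move is L. Any other position is W if it can reach an L in one move, else L.
Every edge goes from a vertex to one that appears earlier in the order D, E, B, F, G, A, H, C, so processing vertices in that order labels each vertex after all of its successors.
D: no outgoing edge → L
E: can move to D, which is L ⇒ W
B: can move to D, which is L ⇒ W
F: can move to D, which is L ⇒ W
G: the only move is to F(W), a W ⇒ L
A: can move to D, which is L ⇒ W
H: moves to F(W), E(W); every one is W ⇒ L
C: can move to G, which is L ⇒ W
The losing starting vertices are exactly the entries labelled L in this table (3 of them).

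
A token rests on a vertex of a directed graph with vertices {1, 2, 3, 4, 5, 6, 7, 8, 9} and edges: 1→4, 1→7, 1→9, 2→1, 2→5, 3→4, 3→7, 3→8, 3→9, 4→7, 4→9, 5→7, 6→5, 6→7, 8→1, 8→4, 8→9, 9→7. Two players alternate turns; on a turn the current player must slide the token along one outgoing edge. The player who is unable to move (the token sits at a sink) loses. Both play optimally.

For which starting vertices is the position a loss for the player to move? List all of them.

2, 7, 8

Classify positions by backward induction: terminal positions (no move available) are L. From any other position, the mover wins iff some move reaches an L.
Every edge goes from a vertex to one that appears earlier in the order 7, 9, 4, 1, 5, 8, 2, 3, 6, so processing vertices in that order labels each vertex after all of its successors.
7: no outgoing edge → L
9: can move to 7, which is L ⇒ W
4: can move to 7, which is L ⇒ W
1: can move to 7, which is L ⇒ W
5: can move to 7, which is L ⇒ W
8: moves to 1(W), 4(W), 9(W); every one is W ⇒ L
2: moves to 5(W), 1(W); every one is W ⇒ L
3: can move to 8, which is L ⇒ W
6: can move to 7, which is L ⇒ W
The losing starting vertices are exactly the entries labelled L in this table (3 of them).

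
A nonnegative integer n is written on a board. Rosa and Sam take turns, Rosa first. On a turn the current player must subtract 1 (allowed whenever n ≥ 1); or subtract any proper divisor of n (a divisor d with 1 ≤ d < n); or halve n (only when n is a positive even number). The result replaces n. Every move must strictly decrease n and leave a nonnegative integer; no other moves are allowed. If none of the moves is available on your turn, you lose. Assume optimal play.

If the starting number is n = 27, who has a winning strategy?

Work bottom-up. With no move the player to move loses. Otherwise the position is W if at least one move leads to an L position for the opponent, and L if every move leads to a W.
n=0: no move → L
n=1: can move to 0, which is L ⇒ W
n=2: the only move is to 1(W), a W ⇒ L
n=3: can move to 2, which is L ⇒ W
n=4: can move to 2, which is L ⇒ W
n=5: the only move is to 4(W), a W ⇒ L
n=6: can move to 5, which is L ⇒ W
n=7: the only move is to 6(W), a W ⇒ L
n=8: can move to 7, which is L ⇒ W
n=9: moves to 6(W), 8(W); every one is W ⇒ L
n=10: can move to 5, which is L ⇒ W
n=11: the only move is to 10(W), a W ⇒ L
n=12: can move to 9, which is L ⇒ W
n=13: the only move is to 12(W), a W ⇒ L
n=14: can move to 7, which is L ⇒ W
n=15: moves to 10(W), 12(W), 14(W); every one is W ⇒ L
n=16: can move to 15, which is L ⇒ W
n=17: the only move is to 16(W), a W ⇒ L
n=18: can move to 9, which is L ⇒ W
n=19: the only move is to 18(W), a W ⇒ L
n=20: can move to 15, which is L ⇒ W
n=21: moves to 14(W), 18(W), 20(W); every one is W ⇒ L
n=22: can move to 11, which is L ⇒ W
n=23: the only move is to 22(W), a W ⇒ L
n=24: can move to 21, which is L ⇒ W
n=25: moves to 20(W), 24(W); every one is W ⇒ L
n=26: can move to 13, which is L ⇒ W
n=27: moves to 18(W), 24(W), 26(W); every one is W ⇒ L
Every move from 27 reaches a W position, so the mover loses.

Sam wins.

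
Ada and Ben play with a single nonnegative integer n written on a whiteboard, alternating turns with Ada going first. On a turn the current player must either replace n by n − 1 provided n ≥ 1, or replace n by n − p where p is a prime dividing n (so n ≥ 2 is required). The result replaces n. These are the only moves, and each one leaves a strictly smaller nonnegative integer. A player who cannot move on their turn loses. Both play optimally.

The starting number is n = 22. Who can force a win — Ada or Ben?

Ada wins.

Label each position W (a win for the player to move) or L (a loss). A position with no legal move is L; any other position is W exactly when some move reaches an L, and L when every move reaches a W.
n=0: no move → L
n=1: can move to 0, which is L ⇒ W
n=2: can move to 0, which is L ⇒ W
n=3: can move to 0, which is L ⇒ W
n=4: moves to 2(W), 3(W); every one is W ⇒ L
n=5: can move to 0, which is L ⇒ W
n=6: can move to 4, which is L ⇒ W
n=7: can move to 0, which is L ⇒ W
n=8: moves to 6(W), 7(W); every one is W ⇒ L
n=9: can move to 8, which is L ⇒ W
n=10: can move to 8, which is L ⇒ W
n=11: can move to 0, which is L ⇒ W
n=12: moves to 9(W), 10(W), 11(W); every one is W ⇒ L
n=13: can move to 0, which is L ⇒ W
n=14: can move to 12, which is L ⇒ W
n=15: can move to 12, which is L ⇒ W
n=16: moves to 14(W), 15(W); every one is W ⇒ L
n=17: can move to 0, which is L ⇒ W
n=18: can move to 16, which is L ⇒ W
n=19: can move to 0, which is L ⇒ W
n=20: moves to 15(W), 18(W), 19(W); every one is W ⇒ L
n=21: can move to 20, which is L ⇒ W
n=22: can move to 20, which is L ⇒ W
From 22 Ada can move to 20, reaching an L position.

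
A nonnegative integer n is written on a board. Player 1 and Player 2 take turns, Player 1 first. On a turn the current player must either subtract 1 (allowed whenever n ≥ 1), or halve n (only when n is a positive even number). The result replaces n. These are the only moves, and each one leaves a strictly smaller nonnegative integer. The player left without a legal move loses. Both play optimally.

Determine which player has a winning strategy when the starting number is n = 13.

Classify positions by backward induction: terminal positions (no move available) are L. From any other position, the mover wins iff some move reaches an L.
n=0: no move → L
n=1: →0(L), so W
n=2: →1(W) only, which is W, so L
n=3: →2(L), so W
n=4: →2(L), so W
n=5: →4(W) only, which is W, so L
n=6: →5(L), so W
n=7: →6(W) only, which is W, so L
n=8: →7(L), so W
n=9: →8(W) only, which is W, so L
n=10: →5(L), so W
n=11: →10(W) only, which is W, so L
n=12: →11(L), so W
n=13: →12(W) only, which is W, so L
Every move from 13 reaches a W position, so the mover loses.

Player 2 wins.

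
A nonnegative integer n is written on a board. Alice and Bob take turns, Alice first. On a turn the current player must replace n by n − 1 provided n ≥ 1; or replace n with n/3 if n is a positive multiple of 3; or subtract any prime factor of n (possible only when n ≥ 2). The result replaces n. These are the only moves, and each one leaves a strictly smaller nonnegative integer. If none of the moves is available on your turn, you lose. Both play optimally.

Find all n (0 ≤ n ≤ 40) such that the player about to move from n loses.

Use the standard recursion: the mover loses at a terminal position; elsewhere, the mover wins exactly when some move hands the opponent an L position.
n=0: no move → L
n=1: can move to 0, which is L ⇒ W
n=2: can move to 0, which is L ⇒ W
n=3: can move to 0, which is L ⇒ W
n=4: moves to 2(W), 3(W); every one is W ⇒ L
n=5: can move to 0, which is L ⇒ W
n=6: can move to 4, which is L ⇒ W
n=7: can move to 0, which is L ⇒ W
n=8: moves to 6(W), 7(W); every one is W ⇒ L
n=9: can move to 8, which is L ⇒ W
n=10: can move to 8, which is L ⇒ W
n=11: can move to 0, which is L ⇒ W
n=12: can move to 4, which is L ⇒ W
n=13: can move to 0, which is L ⇒ W
n=14: moves to 7(W), 12(W), 13(W); every one is W ⇒ L
n=15: can move to 14, which is L ⇒ W
n=16: can move to 14, which is L ⇒ W
n=17: can move to 0, which is L ⇒ W
n=18: moves to 6(W), 15(W), 16(W), 17(W); every one is W ⇒ L
n=19: can move to 0, which is L ⇒ W
n=20: can move to 18, which is L ⇒ W
n=21: can move to 14, which is L ⇒ W
n=22: moves to 11(W), 20(W), 21(W); every one is W ⇒ L
n=23: can move to 0, which is L ⇒ W
n=24: can move to 8, which is L ⇒ W
n=25: moves to 20(W), 24(W); every one is W ⇒ L
n=26: can move to 25, which is L ⇒ W
n=27: moves to 9(W), 24(W), 26(W); every one is W ⇒ L
n=28: can move to 27, which is L ⇒ W
n=29: can move to 0, which is L ⇒ W
n=30: can move to 25, which is L ⇒ W
n=31: can move to 0, which is L ⇒ W
n=32: moves to 30(W), 31(W); every one is W ⇒ L
n=33: can move to 22, which is L ⇒ W
n=34: can move to 32, which is L ⇒ W
n=35: moves to 28(W), 30(W), 34(W); every one is W ⇒ L
n=36: can move to 35, which is L ⇒ W
n=37: can move to 0, which is L ⇒ W
n=38: moves to 19(W), 36(W), 37(W); every one is W ⇒ L
n=39: can move to 38, which is L ⇒ W
n=40: can move to 35, which is L ⇒ W
Reading off the rows marked L gives the requested list; there are 11 such values of n.

0, 4, 8, 14, 18, 22, 25, 27, 32, 35, 38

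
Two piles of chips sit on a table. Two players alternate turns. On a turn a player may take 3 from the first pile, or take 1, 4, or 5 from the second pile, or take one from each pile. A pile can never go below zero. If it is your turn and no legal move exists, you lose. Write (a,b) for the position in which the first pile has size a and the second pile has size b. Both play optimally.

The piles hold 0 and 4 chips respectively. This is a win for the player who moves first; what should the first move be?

Move to (0,0).

Label each position W (a win for the player to move) or L (a loss). A position with no legal move is L; any other position is W exactly when some move reaches an L, and L when every move reaches a W.
No move ever increases a pile, so every position that can arise here has a ≤ 0 and b ≤ 4; it is enough to label the cells with 0 ≤ a ≤ 0 and 0 ≤ b ≤ 4.
Every move lowers a or b (never raises either), so fill the grid row by row in increasing a, and left to right within a row: each cell's successors are then already labelled.
      b=0  b=1  b=2  b=3  b=4
a=0:    L    W    L    W    W
Cells with no legal move (terminal, hence L): (0,0).
The remaining L cells, each justified by listing all of its moves:
(0,2): →(0,1)(W) only, which is W, so L
Every other cell has at least one move into one of the L cells above, so it is W.
From (0,4), the L positions reachable in one move are: (0,0).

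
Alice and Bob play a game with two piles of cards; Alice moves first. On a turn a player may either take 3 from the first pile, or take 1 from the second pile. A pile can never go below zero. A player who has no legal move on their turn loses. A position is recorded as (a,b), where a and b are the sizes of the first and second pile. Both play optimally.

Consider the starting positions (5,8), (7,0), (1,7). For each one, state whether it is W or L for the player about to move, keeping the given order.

Compute win/loss labels from the base case upward. A position with no move is L. Any other position is W if it can reach an L in one move, else L.
No move ever increases a pile, so every position that can arise here has a ≤ 7 and b ≤ 8; it is enough to label the cells with 0 ≤ a ≤ 7 and 0 ≤ b ≤ 8.
Every move lowers a or b (never raises either), so fill the grid row by row in increasing a, and left to right within a row: each cell's successors are then already labelled.
      b=0  b=1  b=2  b=3  b=4  b=5  b=6  b=7  b=8
a=0:    L    W    L    W    L    W    L    W    L
a=1:    L    W    L    W    L    W    L    W    L
a=2:    L    W    L    W    L    W    L    W    L
a=3:    W    L    W    L    W    L    W    L    W
a=4:    W    L    W    L    W    L    W    L    W
a=5:    W    L    W    L    W    L    W    L    W
a=6:    L    W    L    W    L    W    L    W    L
a=7:    L    W    L    W    L    W    L    W    L
Cells with no legal move (terminal, hence L): (0,0), (1,0), (2,0).
The remaining L cells, each justified by listing all of its moves:
(0,2): the only move is to (0,1)(W), a W ⇒ L
(0,4): the only move is to (0,3)(W), a W ⇒ L
(0,6): the only move is to (0,5)(W), a W ⇒ L
(0,8): the only move is to (0,7)(W), a W ⇒ L
(1,2): the only move is to (1,1)(W), a W ⇒ L
(1,4): the only move is to (1,3)(W), a W ⇒ L
(1,6): the only move is to (1,5)(W), a W ⇒ L
(1,8): the only move is to (1,7)(W), a W ⇒ L
(2,2): the only move is to (2,1)(W), a W ⇒ L
(2,4): the only move is to (2,3)(W), a W ⇒ L
(2,6): the only move is to (2,5)(W), a W ⇒ L
(2,8): the only move is to (2,7)(W), a W ⇒ L
(3,1): moves to (0,1)(W), (3,0)(W); every one is W ⇒ L
(3,3): moves to (0,3)(W), (3,2)(W); every one is W ⇒ L
(3,5): moves to (0,5)(W), (3,4)(W); every one is W ⇒ L
(3,7): moves to (0,7)(W), (3,6)(W); every one is W ⇒ L
(4,1): moves to (1,1)(W), (4,0)(W); every one is W ⇒ L
(4,3): moves to (1,3)(W), (4,2)(W); every one is W ⇒ L
(4,5): moves to (1,5)(W), (4,4)(W); every one is W ⇒ L
(4,7): moves to (1,7)(W), (4,6)(W); every one is W ⇒ L
(5,1): moves to (2,1)(W), (5,0)(W); every one is W ⇒ L
(5,3): moves to (2,3)(W), (5,2)(W); every one is W ⇒ L
(5,5): moves to (2,5)(W), (5,4)(W); every one is W ⇒ L
(5,7): moves to (2,7)(W), (5,6)(W); every one is W ⇒ L
(6,0): the only move is to (3,0)(W), a W ⇒ L
(6,2): moves to (3,2)(W), (6,1)(W); every one is W ⇒ L
(6,4): moves to (3,4)(W), (6,3)(W); every one is W ⇒ L
(6,6): moves to (3,6)(W), (6,5)(W); every one is W ⇒ L
(6,8): moves to (3,8)(W), (6,7)(W); every one is W ⇒ L
(7,0): the only move is to (4,0)(W), a W ⇒ L
(7,2): moves to (4,2)(W), (7,1)(W); every one is W ⇒ L
(7,4): moves to (4,4)(W), (7,3)(W); every one is W ⇒ L
(7,6): moves to (4,6)(W), (7,5)(W); every one is W ⇒ L
(7,8): moves to (4,8)(W), (7,7)(W); every one is W ⇒ L
Every other cell has at least one move into one of the L cells above, so it is W.
(5,8): the move to (2,8) reaches an L cell, so W
(7,0): one of the L cells justified above, so L
(1,7): the move to (1,6) reaches an L cell, so W

(5,8): W, (7,0): L, (1,7): W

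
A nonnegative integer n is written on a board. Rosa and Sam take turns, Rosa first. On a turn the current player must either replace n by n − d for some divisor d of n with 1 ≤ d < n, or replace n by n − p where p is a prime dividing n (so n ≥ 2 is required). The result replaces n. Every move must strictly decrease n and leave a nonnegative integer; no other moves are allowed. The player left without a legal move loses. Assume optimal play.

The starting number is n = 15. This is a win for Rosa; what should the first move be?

Move to 14.

Compute win/loss labels from the base case upward. A position with no move is L. Any other position is W if it can reach an L in one move, else L.
n=0: no move → L
n=1: no move → L
n=2: W (go to 0, an L position)
n=3: W (go to 0, an L position)
n=4: L (options 2(W), 3(W) are all W)
n=5: W (go to 0, an L position)
n=6: W (go to 4, an L position)
n=7: W (go to 0, an L position)
n=8: W (go to 4, an L position)
n=9: L (options 6(W), 8(W) are all W)
n=10: W (go to 9, an L position)
n=11: W (go to 0, an L position)
n=12: W (go to 9, an L position)
n=13: W (go to 0, an L position)
n=14: L (options 7(W), 12(W), 13(W) are all W)
n=15: W (go to 14, an L position)
From 15, the L positions reachable in one move are: 14.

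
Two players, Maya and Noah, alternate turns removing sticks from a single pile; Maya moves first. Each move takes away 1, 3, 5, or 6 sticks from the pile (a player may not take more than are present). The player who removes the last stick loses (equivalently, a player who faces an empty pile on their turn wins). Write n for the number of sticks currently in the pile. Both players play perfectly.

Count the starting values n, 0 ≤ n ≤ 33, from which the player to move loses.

Compute win/loss labels from the base case upward. A position with no move is W. Any other position is W if it can reach an L in one move, else L.
n=0: no move; the opponent has just taken the last stick and therefore loses → W
n=1: only reaches 0(W), which is W → L
n=2: reaches L-position 1 → W
n=3: only reaches 2(W), 0(W), all W → L
n=4: reaches L-position 3 → W
n=5: only reaches 4(W), 2(W), 0(W), all W → L
n=6: reaches L-position 5 → W
n=7: reaches L-position 1 → W
n=8: reaches L-position 5 → W
n=9: reaches L-position 3 → W
n=10: reaches L-position 5 → W
n=11: reaches L-position 5 → W
n=12: only reaches 11(W), 9(W), 7(W), 6(W), all W → L
n=13: reaches L-position 12 → W
n=14: only reaches 13(W), 11(W), 9(W), 8(W), all W → L
n=15: reaches L-position 14 → W
n=16: only reaches 15(W), 13(W), 11(W), 10(W), all W → L
n=17: reaches L-position 16 → W
n=18: reaches L-position 12 → W
n=19: reaches L-position 16 → W
n=20: reaches L-position 14 → W
n=21: reaches L-position 16 → W
n=22: reaches L-position 16 → W
n=23: only reaches 22(W), 20(W), 18(W), 17(W), all W → L
n=24: reaches L-position 23 → W
n=25: only reaches 24(W), 22(W), 20(W), 19(W), all W → L
n=26: reaches L-position 25 → W
n=27: only reaches 26(W), 24(W), 22(W), 21(W), all W → L
n=28: reaches L-position 27 → W
n=29: reaches L-position 23 → W
n=30: reaches L-position 27 → W
n=31: reaches L-position 25 → W
n=32: reaches L-position 27 → W
n=33: reaches L-position 27 → W
L entries with 0 ≤ n ≤ 33: n = 1, 3, 5, 12, 14, 16, 23, 25, 27; that makes 9.

9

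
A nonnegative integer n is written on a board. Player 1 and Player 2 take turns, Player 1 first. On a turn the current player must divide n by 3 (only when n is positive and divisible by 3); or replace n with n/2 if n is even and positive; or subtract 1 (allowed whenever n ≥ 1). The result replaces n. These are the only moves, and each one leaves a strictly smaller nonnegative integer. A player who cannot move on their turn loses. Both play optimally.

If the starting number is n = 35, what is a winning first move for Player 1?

Use the standard recursion: the mover loses at a terminal position; elsewhere, the mover wins exactly when some move hands the opponent an L position.
n=0: no move → L
n=1: can move to 0, which is L ⇒ W
n=2: the only move is to 1(W), a W ⇒ L
n=3: can move to 2, which is L ⇒ W
n=4: can move to 2, which is L ⇒ W
n=5: the only move is to 4(W), a W ⇒ L
n=6: can move to 2, which is L ⇒ W
n=7: the only move is to 6(W), a W ⇒ L
n=8: can move to 7, which is L ⇒ W
n=9: moves to 3(W), 8(W); every one is W ⇒ L
n=10: can move to 5, which is L ⇒ W
n=11: the only move is to 10(W), a W ⇒ L
n=12: can move to 11, which is L ⇒ W
n=13: the only move is to 12(W), a W ⇒ L
n=14: can move to 7, which is L ⇒ W
n=15: can move to 5, which is L ⇒ W
n=16: moves to 8(W), 15(W); every one is W ⇒ L
n=17: can move to 16, which is L ⇒ W
n=18: can move to 9, which is L ⇒ W
n=19: the only move is to 18(W), a W ⇒ L
n=20: can move to 19, which is L ⇒ W
n=21: can move to 7, which is L ⇒ W
n=22: can move to 11, which is L ⇒ W
n=23: the only move is to 22(W), a W ⇒ L
n=24: can move to 23, which is L ⇒ W
n=25: the only move is to 24(W), a W ⇒ L
n=26: can move to 13, which is L ⇒ W
n=27: can move to 9, which is L ⇒ W
n=28: moves to 14(W), 27(W); every one is W ⇒ L
n=29: can move to 28, which is L ⇒ W
n=30: moves to 10(W), 15(W), 29(W); every one is W ⇒ L
n=31: can move to 30, which is L ⇒ W
n=32: can move to 16, which is L ⇒ W
n=33: can move to 11, which is L ⇒ W
n=34: moves to 17(W), 33(W); every one is W ⇒ L
n=35: can move to 34, which is L ⇒ W
From 35, the L positions reachable in one move are: 34.

Move to 34.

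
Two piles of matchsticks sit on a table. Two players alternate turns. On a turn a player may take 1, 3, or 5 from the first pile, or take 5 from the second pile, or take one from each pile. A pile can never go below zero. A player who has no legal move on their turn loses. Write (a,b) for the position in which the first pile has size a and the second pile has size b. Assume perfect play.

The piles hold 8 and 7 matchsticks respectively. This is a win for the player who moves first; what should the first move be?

Classify positions by backward induction: terminal positions (no move available) are L. From any other position, the mover wins iff some move reaches an L.
No move ever increases a pile, so every position that can arise here has a ≤ 8 and b ≤ 7; it is enough to label the cells with 0 ≤ a ≤ 8 and 0 ≤ b ≤ 7.
Every move lowers a or b (never raises either), so fill the grid row by row in increasing a, and left to right within a row: each cell's successors are then already labelled.
      b=0  b=1  b=2  b=3  b=4  b=5  b=6  b=7
a=0:    L    L    L    L    L    W    W    W
a=1:    W    W    W    W    W    W    L    L
a=2:    L    L    L    L    L    W    W    W
a=3:    W    W    W    W    W    W    L    L
a=4:    L    L    L    L    L    W    W    W
a=5:    W    W    W    W    W    W    L    L
a=6:    L    L    L    L    L    W    W    W
a=7:    W    W    W    W    W    W    L    L
a=8:    L    L    L    L    L    W    W    W
Cells with no legal move (terminal, hence L): (0,0), (0,1), (0,2), (0,3), (0,4).
The remaining L cells, each justified by listing all of its moves:
(1,6): L (options (0,6)(W), (1,1)(W), (0,5)(W) are all W)
(1,7): L (options (0,7)(W), (1,2)(W), (0,6)(W) are all W)
(2,0): L (sole option (1,0)(W) is W)
(2,1): L (options (1,1)(W), (1,0)(W) are all W)
(2,2): L (options (1,2)(W), (1,1)(W) are all W)
(2,3): L (options (1,3)(W), (1,2)(W) are all W)
(2,4): L (options (1,4)(W), (1,3)(W) are all W)
(3,6): L (options (2,6)(W), (0,6)(W), (3,1)(W), (2,5)(W) are all W)
(3,7): L (options (2,7)(W), (0,7)(W), (3,2)(W), (2,6)(W) are all W)
(4,0): L (options (3,0)(W), (1,0)(W) are all W)
(4,1): L (options (3,1)(W), (1,1)(W), (3,0)(W) are all W)
(4,2): L (options (3,2)(W), (1,2)(W), (3,1)(W) are all W)
(4,3): L (options (3,3)(W), (1,3)(W), (3,2)(W) are all W)
(4,4): L (options (3,4)(W), (1,4)(W), (3,3)(W) are all W)
(5,6): L (options (4,6)(W), (2,6)(W), (0,6)(W), (5,1)(W), (4,5)(W) are all W)
(5,7): L (options (4,7)(W), (2,7)(W), (0,7)(W), (5,2)(W), (4,6)(W) are all W)
(6,0): L (options (5,0)(W), (3,0)(W), (1,0)(W) are all W)
(6,1): L (options (5,1)(W), (3,1)(W), (1,1)(W), (5,0)(W) are all W)
(6,2): L (options (5,2)(W), (3,2)(W), (1,2)(W), (5,1)(W) are all W)
(6,3): L (options (5,3)(W), (3,3)(W), (1,3)(W), (5,2)(W) are all W)
(6,4): L (options (5,4)(W), (3,4)(W), (1,4)(W), (5,3)(W) are all W)
(7,6): L (options (6,6)(W), (4,6)(W), (2,6)(W), (7,1)(W), (6,5)(W) are all W)
(7,7): L (options (6,7)(W), (4,7)(W), (2,7)(W), (7,2)(W), (6,6)(W) are all W)
(8,0): L (options (7,0)(W), (5,0)(W), (3,0)(W) are all W)
(8,1): L (options (7,1)(W), (5,1)(W), (3,1)(W), (7,0)(W) are all W)
(8,2): L (options (7,2)(W), (5,2)(W), (3,2)(W), (7,1)(W) are all W)
(8,3): L (options (7,3)(W), (5,3)(W), (3,3)(W), (7,2)(W) are all W)
(8,4): L (options (7,4)(W), (5,4)(W), (3,4)(W), (7,3)(W) are all W)
Every other cell has at least one move into one of the L cells above, so it is W.
From (8,7), the L positions reachable in one move are: (7,7), (5,7), (3,7), (8,2), (7,6). Any move reaching one of these is winning.

Move to (7,7).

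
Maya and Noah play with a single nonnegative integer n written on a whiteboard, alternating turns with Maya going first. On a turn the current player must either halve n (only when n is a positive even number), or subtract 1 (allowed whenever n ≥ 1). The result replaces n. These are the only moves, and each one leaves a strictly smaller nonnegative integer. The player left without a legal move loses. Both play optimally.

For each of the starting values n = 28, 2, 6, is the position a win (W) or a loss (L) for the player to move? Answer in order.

28: W, 2: L, 6: W

Build the W/L table. Terminal = L. A non-terminal position is W if it has a move to some L; otherwise it is L.
n=0: no move → L
n=1: reaches L-position 0 → W
n=2: only reaches 1(W), which is W → L
n=3: reaches L-position 2 → W
n=4: reaches L-position 2 → W
n=5: only reaches 4(W), which is W → L
n=6: reaches L-position 5 → W
n=7: only reaches 6(W), which is W → L
n=8: reaches L-position 7 → W
n=9: only reaches 8(W), which is W → L
n=10: reaches L-position 5 → W
n=11: only reaches 10(W), which is W → L
n=12: reaches L-position 11 → W
n=13: only reaches 12(W), which is W → L
n=14: reaches L-position 7 → W
n=15: only reaches 14(W), which is W → L
n=16: reaches L-position 15 → W
n=17: only reaches 16(W), which is W → L
n=18: reaches L-position 9 → W
n=19: only reaches 18(W), which is W → L
n=20: reaches L-position 19 → W
n=21: only reaches 20(W), which is W → L
n=22: reaches L-position 11 → W
n=23: only reaches 22(W), which is W → L
n=24: reaches L-position 23 → W
n=25: only reaches 24(W), which is W → L
n=26: reaches L-position 13 → W
n=27: only reaches 26(W), which is W → L
n=28: reaches L-position 27 → W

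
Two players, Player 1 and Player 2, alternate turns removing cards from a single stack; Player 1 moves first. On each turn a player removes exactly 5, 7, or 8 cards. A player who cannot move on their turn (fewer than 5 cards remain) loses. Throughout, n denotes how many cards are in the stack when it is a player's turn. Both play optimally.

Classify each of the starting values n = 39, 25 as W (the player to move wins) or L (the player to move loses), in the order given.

Compute win/loss labels from the base case upward. A position with no move is L. Any other position is W if it can reach an L in one move, else L.
n=0: no move → L
n=1: no move → L
n=2: no move → L
n=3: no move → L
n=4: no move → L
n=5: W (go to 0, an L position)
n=6: W (go to 1, an L position)
n=7: W (go to 2, an L position)
n=8: W (go to 3, an L position)
n=9: W (go to 4, an L position)
n=10: W (go to 3, an L position)
n=11: W (go to 4, an L position)
n=12: W (go to 4, an L position)
n=13: L (options 8(W), 6(W), 5(W) are all W)
n=14: L (options 9(W), 7(W), 6(W) are all W)
n=15: L (options 10(W), 8(W), 7(W) are all W)
n=16: L (options 11(W), 9(W), 8(W) are all W)
n=17: L (options 12(W), 10(W), 9(W) are all W)
n=18: W (go to 13, an L position)
n=19: W (go to 14, an L position)
n=20: W (go to 15, an L position)
n=21: W (go to 16, an L position)
n=22: W (go to 17, an L position)
n=23: W (go to 16, an L position)
n=24: W (go to 17, an L position)
n=25: W (go to 17, an L position)
n=26: L (options 21(W), 19(W), 18(W) are all W)
n=27: L (options 22(W), 20(W), 19(W) are all W)
n=28: L (options 23(W), 21(W), 20(W) are all W)
n=29: L (options 24(W), 22(W), 21(W) are all W)
n=30: L (options 25(W), 23(W), 22(W) are all W)
n=31: W (go to 26, an L position)
n=32: W (go to 27, an L position)
n=33: W (go to 28, an L position)
n=34: W (go to 29, an L position)
n=35: W (go to 30, an L position)
n=36: W (go to 29, an L position)
n=37: W (go to 30, an L position)
n=38: W (go to 30, an L position)
n=39: L (options 34(W), 32(W), 31(W) are all W)

39: L, 25: W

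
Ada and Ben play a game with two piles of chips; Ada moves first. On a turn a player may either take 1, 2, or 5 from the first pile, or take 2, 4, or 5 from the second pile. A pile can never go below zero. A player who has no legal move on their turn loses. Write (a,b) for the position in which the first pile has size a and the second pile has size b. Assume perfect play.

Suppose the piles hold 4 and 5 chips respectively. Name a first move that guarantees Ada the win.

Classify positions by backward induction: terminal positions (no move available) are L. From any other position, the mover wins iff some move reaches an L.
No move ever increases a pile, so every position that can arise here has a ≤ 4 and b ≤ 5; it is enough to label the cells with 0 ≤ a ≤ 4 and 0 ≤ b ≤ 5.
Every move lowers a or b (never raises either), so fill the grid row by row in increasing a, and left to right within a row: each cell's successors are then already labelled.
      b=0  b=1  b=2  b=3  b=4  b=5
a=0:    L    L    W    W    W    W
a=1:    W    W    L    L    W    W
a=2:    W    W    W    W    L    L
a=3:    L    L    W    W    W    W
a=4:    W    W    L    L    W    W
Cells with no legal move (terminal, hence L): (0,0), (0,1).
The remaining L cells, each justified by listing all of its moves:
(1,2): moves to (0,2)(W), (1,0)(W); every one is W ⇒ L
(1,3): moves to (0,3)(W), (1,1)(W); every one is W ⇒ L
(2,4): moves to (1,4)(W), (0,4)(W), (2,2)(W), (2,0)(W); every one is W ⇒ L
(2,5): moves to (1,5)(W), (0,5)(W), (2,3)(W), (2,1)(W), (2,0)(W); every one is W ⇒ L
(3,0): moves to (2,0)(W), (1,0)(W); every one is W ⇒ L
(3,1): moves to (2,1)(W), (1,1)(W); every one is W ⇒ L
(4,2): moves to (3,2)(W), (2,2)(W), (4,0)(W); every one is W ⇒ L
(4,3): moves to (3,3)(W), (2,3)(W), (4,1)(W); every one is W ⇒ L
Every other cell has at least one move into one of the L cells above, so it is W.
From (4,5), the L positions reachable in one move are: (2,5), (4,3). Any move reaching one of these is winning.

Move to (2,5).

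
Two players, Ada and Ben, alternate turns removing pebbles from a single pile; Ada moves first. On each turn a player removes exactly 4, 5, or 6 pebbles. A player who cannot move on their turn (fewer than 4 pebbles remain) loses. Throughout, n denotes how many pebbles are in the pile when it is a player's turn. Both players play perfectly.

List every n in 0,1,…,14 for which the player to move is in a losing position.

Use the standard recursion: the mover loses at a terminal position; elsewhere, the mover wins exactly when some move hands the opponent an L position.
n=0: no move → L
n=1: no move → L
n=2: no move → L
n=3: no move → L
n=4: →0(L), so W
n=5: →1(L), so W
n=6: →2(L), so W
n=7: →3(L), so W
n=8: →3(L), so W
n=9: →3(L), so W
n=10: →6(W), 5(W), 4(W) — all W, so L
n=11: →7(W), 6(W), 5(W) — all W, so L
n=12: →8(W), 7(W), 6(W) — all W, so L
n=13: →9(W), 8(W), 7(W) — all W, so L
n=14: →10(L), so W
Reading off the rows marked L gives the requested list; there are 8 such values of n.

0, 1, 2, 3, 10, 11, 12, 13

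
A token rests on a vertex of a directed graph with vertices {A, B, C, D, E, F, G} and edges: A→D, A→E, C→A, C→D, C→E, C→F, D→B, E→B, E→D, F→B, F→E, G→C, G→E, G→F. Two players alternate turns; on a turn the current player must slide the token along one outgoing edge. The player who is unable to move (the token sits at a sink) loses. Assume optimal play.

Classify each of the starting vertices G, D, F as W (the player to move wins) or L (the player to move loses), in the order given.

Use the standard recursion: the mover loses at a terminal position; elsewhere, the mover wins exactly when some move hands the opponent an L position.
Every edge goes from a vertex to one that appears earlier in the order B, D, E, A, F, C, G, so processing vertices in that order labels each vertex after all of its successors.
B: no outgoing edge → L
D: reaches L-position B → W
E: reaches L-position B → W
A: only reaches E(W), D(W), all W → L
F: reaches L-position B → W
C: reaches L-position A → W
G: only reaches C(W), F(W), E(W), all W → L

G: L, D: W, F: W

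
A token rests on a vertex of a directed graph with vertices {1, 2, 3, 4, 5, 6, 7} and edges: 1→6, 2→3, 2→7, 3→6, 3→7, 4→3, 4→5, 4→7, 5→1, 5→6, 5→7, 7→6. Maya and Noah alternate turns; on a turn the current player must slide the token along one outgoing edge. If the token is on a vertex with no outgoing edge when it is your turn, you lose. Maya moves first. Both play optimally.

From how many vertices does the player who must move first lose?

Compute win/loss labels from the base case upward. A position with no move is L. Any other position is W if it can reach an L in one move, else L.
Every edge goes from a vertex to one that appears earlier in the order 6, 7, 1, 3, 5, 2, 4, so processing vertices in that order labels each vertex after all of its successors.
6: no outgoing edge → L
7: can move to 6, which is L ⇒ W
1: can move to 6, which is L ⇒ W
3: can move to 6, which is L ⇒ W
5: can move to 6, which is L ⇒ W
2: moves to 3(W), 7(W); every one is W ⇒ L
4: moves to 5(W), 3(W), 7(W); every one is W ⇒ L
The L vertices are 2, 4, 6; that is 3 in all.

3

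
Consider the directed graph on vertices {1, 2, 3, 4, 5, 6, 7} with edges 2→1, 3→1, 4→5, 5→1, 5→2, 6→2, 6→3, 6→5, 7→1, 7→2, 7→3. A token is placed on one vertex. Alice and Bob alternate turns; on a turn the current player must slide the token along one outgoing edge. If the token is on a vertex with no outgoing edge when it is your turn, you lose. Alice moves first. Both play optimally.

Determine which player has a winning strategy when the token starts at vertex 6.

Bob wins.

Classify positions by backward induction: terminal positions (no move available) are L. From any other position, the mover wins iff some move reaches an L.
Every edge goes from a vertex to one that appears earlier in the order 1, 2, 3, 5, 7, 6, 4, so processing vertices in that order labels each vertex after all of its successors.
1: no outgoing edge → L
2: can move to 1, which is L ⇒ W
3: can move to 1, which is L ⇒ W
5: can move to 1, which is L ⇒ W
7: can move to 1, which is L ⇒ W
6: moves to 5(W), 3(W), 2(W); every one is W ⇒ L
4: the only move is to 5(W), a W ⇒ L
Every move from 6 reaches a W position, so the mover loses.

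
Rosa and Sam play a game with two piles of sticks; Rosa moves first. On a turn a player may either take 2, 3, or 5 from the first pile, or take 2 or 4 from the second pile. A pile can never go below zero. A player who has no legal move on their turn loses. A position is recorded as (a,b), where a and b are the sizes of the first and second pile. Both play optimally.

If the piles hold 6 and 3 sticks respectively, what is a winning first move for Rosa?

Label each position W (a win for the player to move) or L (a loss). A position with no legal move is L; any other position is W exactly when some move reaches an L, and L when every move reaches a W.
No move ever increases a pile, so every position that can arise here has a ≤ 6 and b ≤ 3; it is enough to label the cells with 0 ≤ a ≤ 6 and 0 ≤ b ≤ 3.
Every move lowers a or b (never raises either), so fill the grid row by row in increasing a, and left to right within a row: each cell's successors are then already labelled.
      b=0  b=1  b=2  b=3
a=0:    L    L    W    W
a=1:    L    L    W    W
a=2:    W    W    L    L
a=3:    W    W    L    L
a=4:    W    W    W    W
a=5:    W    W    W    W
a=6:    W    W    W    W
Cells with no legal move (terminal, hence L): (0,0), (0,1), (1,0), (1,1).
The remaining L cells, each justified by listing all of its moves:
(2,2): →(0,2)(W), (2,0)(W) — all W, so L
(2,3): →(0,3)(W), (2,1)(W) — all W, so L
(3,2): →(1,2)(W), (0,2)(W), (3,0)(W) — all W, so L
(3,3): →(1,3)(W), (0,3)(W), (3,1)(W) — all W, so L
Every other cell has at least one move into one of the L cells above, so it is W.
From (6,3), the L positions reachable in one move are: (3,3).

Move to (3,3).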